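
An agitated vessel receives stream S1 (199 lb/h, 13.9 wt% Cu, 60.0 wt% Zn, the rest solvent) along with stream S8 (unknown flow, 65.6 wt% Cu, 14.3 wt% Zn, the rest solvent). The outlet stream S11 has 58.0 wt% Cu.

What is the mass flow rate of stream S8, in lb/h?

1155 lb/h

Let S8 be the unknown flow. Total out = 199 + S8.
Cu balance: 27.661 + 0.656·S8 = 0.580·(199 + S8)
(0.656 − 0.580)·S8 = 0.580×199 − 27.661 = 87.759
S8 = 87.759 / 0.076 = 1154.7 lb/h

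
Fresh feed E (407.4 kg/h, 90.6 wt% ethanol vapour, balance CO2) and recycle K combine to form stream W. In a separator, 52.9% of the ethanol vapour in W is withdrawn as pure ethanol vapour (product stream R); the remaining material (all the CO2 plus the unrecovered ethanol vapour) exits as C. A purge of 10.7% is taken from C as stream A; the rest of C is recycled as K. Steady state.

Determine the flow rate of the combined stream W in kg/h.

CO2 enters only via E and leaves only via the purge: 407.4×0.094 = 0.107×(CO2 in C), and the separator passes all CO2, so CO2 in W = CO2 in C = 357.9 kg/h.
ethanol vapour in W: m_A = 407.4×0.906 + (1−0.107)·(1−0.529)·m_A, so m_A = 369.1/0.5794 = 637.05 kg/h.
W = 637.05 + 357.9 = 994.95 kg/h.

995 kg/h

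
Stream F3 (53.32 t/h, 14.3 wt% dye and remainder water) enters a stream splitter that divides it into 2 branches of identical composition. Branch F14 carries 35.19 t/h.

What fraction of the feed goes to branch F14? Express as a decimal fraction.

Fraction to F14 = 35.19/53.32 = 0.6600.

0.660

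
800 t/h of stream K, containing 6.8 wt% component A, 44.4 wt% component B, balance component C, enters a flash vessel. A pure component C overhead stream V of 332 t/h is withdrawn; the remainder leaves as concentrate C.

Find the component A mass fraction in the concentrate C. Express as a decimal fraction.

0.116

component A is not removed: 800×0.068 = 54.4 t/h of component A enters C.
Concentrate = 800 − 332 = 468 t/h.
Mass fraction = 54.4/468 = 0.116.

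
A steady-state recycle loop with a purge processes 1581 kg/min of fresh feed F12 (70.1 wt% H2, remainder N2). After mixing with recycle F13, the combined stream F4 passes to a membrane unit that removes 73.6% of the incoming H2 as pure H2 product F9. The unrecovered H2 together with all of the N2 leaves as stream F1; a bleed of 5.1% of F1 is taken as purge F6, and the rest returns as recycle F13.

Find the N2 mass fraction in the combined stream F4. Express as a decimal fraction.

N2 enters only via F12 and leaves only via the purge: 1581×0.299 = 0.051×(N2 in F1), and the membrane unit passes all N2, so N2 in F4 = N2 in F1 = 9269 kg/min.
H2 in F4: m_A = 1581×0.701 + (1−0.051)·(1−0.736)·m_A, so m_A = 1108.3/0.7495 = 1478.8 kg/min.
F4 = 1478.8 + 9269 = 10748 kg/min.
N2 fraction in F4 = 9269/10748 = 0.862.

0.862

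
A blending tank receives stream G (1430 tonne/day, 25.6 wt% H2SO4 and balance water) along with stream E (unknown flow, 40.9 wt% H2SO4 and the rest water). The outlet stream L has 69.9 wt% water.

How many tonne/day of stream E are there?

595.8 tonne/day

Let E be the unknown flow. Total out = 1430 + E.
water balance: 1063.9 + 0.591·E = 0.699·(1430 + E)
(0.591 − 0.699)·E = 0.699×1430 − 1063.9 = -64.35
E = -64.35 / -0.108 = 595.83 tonne/day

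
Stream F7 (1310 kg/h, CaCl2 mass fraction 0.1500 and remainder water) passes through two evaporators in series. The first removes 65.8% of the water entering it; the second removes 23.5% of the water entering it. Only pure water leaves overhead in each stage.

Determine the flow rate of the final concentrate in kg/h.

water in feed = 1310×0.850 = 1113.5 kg/h.
After stage 1: water left = (1−0.658)×1113.5 = 380.82; stream total = 577.32 kg/h.
After stage 2: water left = (1−0.235)×380.82 = 291.33; final concentrate = 487.83 kg/h.

487.8 kg/h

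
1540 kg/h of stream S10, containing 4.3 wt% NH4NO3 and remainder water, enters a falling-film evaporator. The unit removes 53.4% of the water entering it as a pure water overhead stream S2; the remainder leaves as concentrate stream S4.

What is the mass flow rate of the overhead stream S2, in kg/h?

787 kg/h

water entering = 1540×0.957 = 1473.8 kg/h; overhead removed = 0.534×1473.8 = 787 kg/h.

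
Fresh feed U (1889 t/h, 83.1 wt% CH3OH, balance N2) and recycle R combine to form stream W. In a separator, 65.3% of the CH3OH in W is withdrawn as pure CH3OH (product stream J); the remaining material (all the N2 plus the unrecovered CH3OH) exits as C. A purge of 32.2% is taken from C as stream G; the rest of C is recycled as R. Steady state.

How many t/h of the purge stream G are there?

548.6 t/h

N2 enters only via U and leaves only via the purge: 1889×0.169 = 0.322×(N2 in C), and the separator passes all N2, so N2 in W = N2 in C = 991.43 t/h.
CH3OH in W: m_A = 1889×0.831 + (1−0.322)·(1−0.653)·m_A, so m_A = 1569.8/0.7647 = 2052.7 t/h.
C = (1−0.653)×2052.7 + 991.43 = 1703.7 t/h.
Purge G = 0.322×1703.7 = 548.6 t/h.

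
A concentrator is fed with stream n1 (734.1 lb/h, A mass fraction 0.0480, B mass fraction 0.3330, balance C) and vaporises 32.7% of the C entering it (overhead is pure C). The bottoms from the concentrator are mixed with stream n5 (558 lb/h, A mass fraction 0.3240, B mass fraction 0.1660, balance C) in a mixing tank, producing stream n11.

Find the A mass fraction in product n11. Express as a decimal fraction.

0.1889

Vapour removed = 0.327×0.619×734.1 = 148.59 lb/h; concentrate = 585.51 lb/h.
A reaching the mixer = 35.237 (from concentrate) + 558×0.324 = 216.03 lb/h.
Product flow = 585.51 + 558 = 1143.5 lb/h; A fraction = 0.1889.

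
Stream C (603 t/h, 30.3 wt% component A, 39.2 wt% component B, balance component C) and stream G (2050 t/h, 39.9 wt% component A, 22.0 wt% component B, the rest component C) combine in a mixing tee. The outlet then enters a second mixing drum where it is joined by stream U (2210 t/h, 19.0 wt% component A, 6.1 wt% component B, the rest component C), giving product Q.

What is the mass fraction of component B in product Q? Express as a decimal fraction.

0.1691

Overall, product flow = 4863 t/h.
component B in = 603×0.392 + 2050×0.220 + 2210×0.061 = 822.19 t/h.
component B fraction in Q = 0.1691.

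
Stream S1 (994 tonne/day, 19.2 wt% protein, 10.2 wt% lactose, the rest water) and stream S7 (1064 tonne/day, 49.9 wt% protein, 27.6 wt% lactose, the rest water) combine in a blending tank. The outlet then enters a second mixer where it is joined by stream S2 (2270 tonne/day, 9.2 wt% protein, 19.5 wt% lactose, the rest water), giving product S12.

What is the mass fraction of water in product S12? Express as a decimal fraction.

Overall, product flow = 4328 tonne/day.
water in = 994×0.706 + 1064×0.225 + 2270×0.713 = 2559.7 tonne/day.
water fraction in S12 = 0.591.

0.591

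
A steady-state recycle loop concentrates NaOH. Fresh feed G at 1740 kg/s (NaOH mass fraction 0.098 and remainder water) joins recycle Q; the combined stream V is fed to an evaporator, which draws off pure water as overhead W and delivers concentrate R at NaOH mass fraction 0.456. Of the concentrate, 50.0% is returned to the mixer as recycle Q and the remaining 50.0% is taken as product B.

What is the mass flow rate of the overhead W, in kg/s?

Overall NaOH balance (none leaves overhead): NaOH in fresh feed = NaOH in product, i.e. 1740×0.098 = (1−0.500)·R·0.456.
R = 170.52/(0.456×0.500) = 747.89 kg/s.
Recycle Q = 0.500×747.89 = 373.95 kg/s.
Combined feed V = 1740 + 373.95 = 2113.9 kg/s.
Overhead W = V − R = 2113.9 − 747.89 = 1366.1 kg/s.

1366 kg/s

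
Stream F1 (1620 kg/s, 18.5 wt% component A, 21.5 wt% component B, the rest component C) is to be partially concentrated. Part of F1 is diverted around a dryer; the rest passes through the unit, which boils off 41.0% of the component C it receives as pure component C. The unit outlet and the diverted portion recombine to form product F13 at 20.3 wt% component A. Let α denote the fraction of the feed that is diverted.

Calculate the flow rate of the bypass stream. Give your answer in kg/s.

1036 kg/s

All 1620×0.185 = 299.7 kg/s of component A reaches F13, so F13 = 299.7/0.203 = 1476.4 kg/s and vapour = 143.65 kg/s.
The evaporator receives (1−α)·1620 of feed at 0.600 component C and removes 0.410 of that component C:
0.410×0.600×(1−α)×1620 = 143.65
(1−α) = 143.65/398.52 = 0.3604;  α = 0.6396.
Bypass flow = 0.6396×1620 = 1036.1 kg/s.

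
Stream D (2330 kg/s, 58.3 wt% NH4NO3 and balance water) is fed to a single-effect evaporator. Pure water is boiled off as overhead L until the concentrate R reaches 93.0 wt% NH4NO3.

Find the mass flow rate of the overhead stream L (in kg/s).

NH4NO3 is conserved: 2330×0.583 = 1358.4 kg/s all reports to the concentrate.
Concentrate = 1358.4/(target fraction) = 1460.6 kg/s.
Overhead = 2330 − 1460.6 = 869.37 kg/s.

869.4 kg/s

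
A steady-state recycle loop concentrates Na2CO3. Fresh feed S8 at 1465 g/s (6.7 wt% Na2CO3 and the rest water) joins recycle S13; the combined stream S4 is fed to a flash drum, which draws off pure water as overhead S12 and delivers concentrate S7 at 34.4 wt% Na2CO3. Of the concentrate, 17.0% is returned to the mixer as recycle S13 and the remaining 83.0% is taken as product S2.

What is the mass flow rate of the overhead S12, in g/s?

1180 g/s

Overall Na2CO3 balance (none leaves overhead): Na2CO3 in fresh feed = Na2CO3 in product, i.e. 1465×0.067 = (1−0.170)·S7·0.344.
S7 = 98.155/(0.344×0.830) = 343.78 g/s.
Recycle S13 = 0.170×343.78 = 58.442 g/s.
Combined feed S4 = 1465 + 58.442 = 1523.4 g/s.
Overhead S12 = S4 − S7 = 1523.4 − 343.78 = 1179.7 g/s.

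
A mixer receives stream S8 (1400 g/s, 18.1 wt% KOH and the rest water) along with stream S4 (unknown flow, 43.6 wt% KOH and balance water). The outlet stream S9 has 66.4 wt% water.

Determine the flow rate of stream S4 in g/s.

2170 g/s

Let S4 be the unknown flow. Total out = 1400 + S4.
water balance: 1146.6 + 0.564·S4 = 0.664·(1400 + S4)
(0.564 − 0.664)·S4 = 0.664×1400 − 1146.6 = -217
S4 = -217 / -0.100 = 2170 g/s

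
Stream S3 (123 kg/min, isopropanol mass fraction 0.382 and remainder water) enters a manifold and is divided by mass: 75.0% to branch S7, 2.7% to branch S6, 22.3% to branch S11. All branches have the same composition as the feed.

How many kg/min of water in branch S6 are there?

2.052 kg/min

Branch S6 total = 0.027×123 = 3.321 kg/min.
water in S6 = 0.618×3.321 = 2.0524 kg/min.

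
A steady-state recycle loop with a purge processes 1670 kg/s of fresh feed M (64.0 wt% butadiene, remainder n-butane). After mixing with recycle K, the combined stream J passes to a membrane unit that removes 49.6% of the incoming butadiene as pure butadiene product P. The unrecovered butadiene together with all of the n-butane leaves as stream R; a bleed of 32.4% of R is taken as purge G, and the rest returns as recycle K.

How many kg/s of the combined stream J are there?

n-butane enters only via M and leaves only via the purge: 1670×0.360 = 0.324×(n-butane in R), and the membrane unit passes all n-butane, so n-butane in J = n-butane in R = 1855.6 kg/s.
butadiene in J: m_A = 1670×0.640 + (1−0.324)·(1−0.496)·m_A, so m_A = 1068.8/0.6593 = 1621.1 kg/s.
J = 1621.1 + 1855.6 = 3476.7 kg/s.

3477 kg/s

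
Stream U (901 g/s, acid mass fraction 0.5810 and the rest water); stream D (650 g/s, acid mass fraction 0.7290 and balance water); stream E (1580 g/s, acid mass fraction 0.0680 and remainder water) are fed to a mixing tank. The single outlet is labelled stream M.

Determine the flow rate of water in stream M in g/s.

2026 g/s

water out = water in = 901×0.419 + 650×0.271 + 1580×0.932 = 2026.2 g/s.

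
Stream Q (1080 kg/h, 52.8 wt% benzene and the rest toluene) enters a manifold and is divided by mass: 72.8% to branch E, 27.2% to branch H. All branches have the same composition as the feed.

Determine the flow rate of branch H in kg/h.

293.8 kg/h

Branch H flow = 0.272×1080 = 293.76 kg/h.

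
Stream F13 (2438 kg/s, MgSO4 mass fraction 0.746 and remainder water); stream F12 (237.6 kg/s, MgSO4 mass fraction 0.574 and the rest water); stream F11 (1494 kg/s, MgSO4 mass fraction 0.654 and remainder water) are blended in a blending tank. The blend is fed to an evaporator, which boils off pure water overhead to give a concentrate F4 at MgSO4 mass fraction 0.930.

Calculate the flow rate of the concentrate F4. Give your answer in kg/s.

3153 kg/s

MgSO4 entering = 2438×0.746 + 237.6×0.574 + 1494×0.654 = 2932.2 kg/s.
All MgSO4 reports to F4, so F4 = 2932.2/0.930 = 3152.9 kg/s.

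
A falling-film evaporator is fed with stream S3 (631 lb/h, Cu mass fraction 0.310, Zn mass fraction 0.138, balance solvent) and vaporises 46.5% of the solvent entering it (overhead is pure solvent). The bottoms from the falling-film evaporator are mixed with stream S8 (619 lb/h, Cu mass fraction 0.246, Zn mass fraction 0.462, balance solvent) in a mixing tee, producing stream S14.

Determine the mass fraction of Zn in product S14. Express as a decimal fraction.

Vapour removed = 0.465×0.552×631 = 161.97 lb/h; concentrate = 469.03 lb/h.
Zn reaching the mixer = 87.078 (from concentrate) + 619×0.462 = 373.06 lb/h.
Product flow = 469.03 + 619 = 1088 lb/h; Zn fraction = 0.343.

0.343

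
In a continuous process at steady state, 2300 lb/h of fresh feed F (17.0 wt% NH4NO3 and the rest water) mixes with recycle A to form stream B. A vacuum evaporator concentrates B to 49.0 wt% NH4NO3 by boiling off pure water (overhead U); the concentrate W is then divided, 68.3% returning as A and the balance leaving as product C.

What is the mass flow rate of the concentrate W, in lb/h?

Overall NH4NO3 balance (none leaves overhead): NH4NO3 in fresh feed = NH4NO3 in product, i.e. 2300×0.170 = (1−0.683)·W·0.490.
W = 391/(0.490×0.317) = 2517.2 lb/h.

2517 lb/h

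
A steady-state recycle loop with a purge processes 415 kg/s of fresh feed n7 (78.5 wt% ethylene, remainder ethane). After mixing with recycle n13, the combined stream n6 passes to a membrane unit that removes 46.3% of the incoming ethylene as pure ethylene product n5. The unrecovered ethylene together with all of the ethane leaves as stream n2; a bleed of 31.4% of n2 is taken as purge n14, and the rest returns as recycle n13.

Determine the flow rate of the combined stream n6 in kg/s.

799.9 kg/s

ethane enters only via n7 and leaves only via the purge: 415×0.215 = 0.314×(ethane in n2), and the membrane unit passes all ethane, so ethane in n6 = ethane in n2 = 284.16 kg/s.
ethylene in n6: m_A = 415×0.785 + (1−0.314)·(1−0.463)·m_A, so m_A = 325.78/0.6316 = 515.78 kg/s.
n6 = 515.78 + 284.16 = 799.93 kg/s.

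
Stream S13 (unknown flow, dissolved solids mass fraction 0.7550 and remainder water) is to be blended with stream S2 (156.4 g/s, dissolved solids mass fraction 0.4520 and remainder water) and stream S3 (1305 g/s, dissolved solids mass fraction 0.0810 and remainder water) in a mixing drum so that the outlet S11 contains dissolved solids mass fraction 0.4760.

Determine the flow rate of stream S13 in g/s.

Let S13 be the unknown flow. Total out = 1461.4 + S13.
dissolved solids balance: 176.4 + 0.755·S13 = 0.476·(1461.4 + S13)
(0.755 − 0.476)·S13 = 0.476×1461.4 − 176.4 = 519.23
S13 = 519.23 / 0.279 = 1861 g/s

1861 g/s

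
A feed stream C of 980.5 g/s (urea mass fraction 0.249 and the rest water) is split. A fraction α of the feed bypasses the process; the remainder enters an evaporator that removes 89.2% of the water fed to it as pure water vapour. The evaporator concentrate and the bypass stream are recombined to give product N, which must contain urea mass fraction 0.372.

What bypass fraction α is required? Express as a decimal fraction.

All 980.5×0.249 = 244.14 g/s of urea reaches N, so N = 244.14/0.372 = 656.3 g/s and vapour = 324.2 g/s.
The evaporator receives (1−α)·980.5 of feed at 0.751 water and removes 0.892 of that water:
0.892×0.751×(1−α)×980.5 = 324.2
(1−α) = 324.2/656.83 = 0.4936;  α = 0.5064.

0.506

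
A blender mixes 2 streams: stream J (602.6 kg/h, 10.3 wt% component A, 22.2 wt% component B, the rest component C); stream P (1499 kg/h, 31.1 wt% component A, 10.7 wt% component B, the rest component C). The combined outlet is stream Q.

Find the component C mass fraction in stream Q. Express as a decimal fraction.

Total flow out = 602.6 + 1499 = 2101.6 kg/h.
component C in = 602.6×0.675 + 1499×0.582 = 1279.2 kg/h.
component C mass fraction in Q = 1279.2/2101.6 = 0.609.

0.609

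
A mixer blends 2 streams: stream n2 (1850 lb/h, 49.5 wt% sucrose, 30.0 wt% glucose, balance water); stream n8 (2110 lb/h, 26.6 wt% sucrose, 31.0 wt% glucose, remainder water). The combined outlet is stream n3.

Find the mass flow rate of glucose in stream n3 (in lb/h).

glucose out = glucose in = 1850×0.300 + 2110×0.310 = 1209.1 lb/h.

1209 lb/h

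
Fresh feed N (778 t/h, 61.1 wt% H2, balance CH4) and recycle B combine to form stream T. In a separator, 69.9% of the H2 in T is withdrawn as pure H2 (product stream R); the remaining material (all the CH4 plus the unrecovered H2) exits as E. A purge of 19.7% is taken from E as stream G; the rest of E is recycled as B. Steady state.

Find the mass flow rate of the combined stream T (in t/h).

2163 t/h

CH4 enters only via N and leaves only via the purge: 778×0.389 = 0.197×(CH4 in E), and the separator passes all CH4, so CH4 in T = CH4 in E = 1536.3 t/h.
H2 in T: m_A = 778×0.611 + (1−0.197)·(1−0.699)·m_A, so m_A = 475.36/0.7583 = 626.88 t/h.
T = 626.88 + 1536.3 = 2163.1 t/h.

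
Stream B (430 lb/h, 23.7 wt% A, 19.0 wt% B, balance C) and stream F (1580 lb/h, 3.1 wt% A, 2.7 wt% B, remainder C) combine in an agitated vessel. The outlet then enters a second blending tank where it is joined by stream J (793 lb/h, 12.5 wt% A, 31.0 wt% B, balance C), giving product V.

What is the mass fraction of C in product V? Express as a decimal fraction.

0.779

Overall, product flow = 2803 lb/h.
C in = 430×0.573 + 1580×0.942 + 793×0.565 = 2182.8 lb/h.
C fraction in V = 0.779.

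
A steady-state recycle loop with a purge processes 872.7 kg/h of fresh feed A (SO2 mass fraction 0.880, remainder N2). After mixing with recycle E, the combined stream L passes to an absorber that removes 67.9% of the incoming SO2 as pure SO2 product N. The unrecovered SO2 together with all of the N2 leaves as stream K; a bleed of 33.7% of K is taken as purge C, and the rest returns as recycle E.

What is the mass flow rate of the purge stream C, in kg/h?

N2 enters only via A and leaves only via the purge: 872.7×0.120 = 0.337×(N2 in K), and the absorber passes all N2, so N2 in L = N2 in K = 310.75 kg/h.
SO2 in L: m_A = 872.7×0.880 + (1−0.337)·(1−0.679)·m_A, so m_A = 767.98/0.7872 = 975.61 kg/h.
K = (1−0.679)×975.61 + 310.75 = 623.92 kg/h.
Purge C = 0.337×623.92 = 210.26 kg/h.

210.3 kg/h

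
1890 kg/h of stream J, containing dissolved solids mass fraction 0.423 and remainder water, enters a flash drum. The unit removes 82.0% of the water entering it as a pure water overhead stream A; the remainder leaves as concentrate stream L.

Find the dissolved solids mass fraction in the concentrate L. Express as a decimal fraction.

0.803

dissolved solids is not removed: 1890×0.423 = 799.47 kg/h of dissolved solids enters L.
water entering = 1890×0.577 = 1090.5 kg/h; overhead removed = 0.820×1090.5 = 894.23 kg/h.
Concentrate = 1890 − 894.23 = 995.77 kg/h.
Mass fraction = 799.47/995.77 = 0.803.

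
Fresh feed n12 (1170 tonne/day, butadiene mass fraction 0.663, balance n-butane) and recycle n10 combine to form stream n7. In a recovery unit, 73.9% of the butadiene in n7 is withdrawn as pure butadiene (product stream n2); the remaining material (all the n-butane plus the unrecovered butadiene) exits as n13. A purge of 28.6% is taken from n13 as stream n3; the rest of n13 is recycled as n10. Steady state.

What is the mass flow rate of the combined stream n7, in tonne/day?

n-butane enters only via n12 and leaves only via the purge: 1170×0.337 = 0.286×(n-butane in n13), and the recovery unit passes all n-butane, so n-butane in n7 = n-butane in n13 = 1378.6 tonne/day.
butadiene in n7: m_A = 1170×0.663 + (1−0.286)·(1−0.739)·m_A, so m_A = 775.71/0.8136 = 953.38 tonne/day.
n7 = 953.38 + 1378.6 = 2332 tonne/day.

2332 tonne/day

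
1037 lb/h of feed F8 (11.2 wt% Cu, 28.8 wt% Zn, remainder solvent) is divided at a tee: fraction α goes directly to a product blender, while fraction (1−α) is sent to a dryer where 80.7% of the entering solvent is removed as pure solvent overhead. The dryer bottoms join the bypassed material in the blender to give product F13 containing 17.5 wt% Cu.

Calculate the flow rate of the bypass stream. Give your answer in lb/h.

All 1037×0.112 = 116.14 lb/h of Cu reaches F13, so F13 = 116.14/0.175 = 663.68 lb/h and vapour = 373.32 lb/h.
The evaporator receives (1−α)·1037 of feed at 0.600 solvent and removes 0.807 of that solvent:
0.807×0.600×(1−α)×1037 = 373.32
(1−α) = 373.32/502.12 = 0.7435;  α = 0.2565.
Bypass flow = 0.2565×1037 = 266 lb/h.

266 lb/h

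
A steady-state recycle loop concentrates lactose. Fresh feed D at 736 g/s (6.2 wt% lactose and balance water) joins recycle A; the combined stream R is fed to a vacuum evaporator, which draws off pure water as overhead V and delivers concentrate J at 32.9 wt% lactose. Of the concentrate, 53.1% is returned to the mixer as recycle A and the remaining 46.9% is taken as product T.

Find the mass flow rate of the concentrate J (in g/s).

Overall lactose balance (none leaves overhead): lactose in fresh feed = lactose in product, i.e. 736×0.062 = (1−0.531)·J·0.329.
J = 45.632/(0.329×0.469) = 295.73 g/s.

295.7 g/s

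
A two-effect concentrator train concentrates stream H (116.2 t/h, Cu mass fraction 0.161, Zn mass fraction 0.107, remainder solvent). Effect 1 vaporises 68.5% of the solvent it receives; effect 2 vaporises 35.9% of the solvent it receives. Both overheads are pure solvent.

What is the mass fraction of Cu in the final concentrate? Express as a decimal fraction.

solvent in feed = 116.2×0.732 = 85.058 t/h.
After stage 1: solvent left = (1−0.685)×85.058 = 26.793; stream total = 57.935 t/h.
After stage 2: solvent left = (1−0.359)×26.793 = 17.175; final concentrate = 48.316 t/h.
Cu fraction = 18.708/48.316 = 0.387.

0.387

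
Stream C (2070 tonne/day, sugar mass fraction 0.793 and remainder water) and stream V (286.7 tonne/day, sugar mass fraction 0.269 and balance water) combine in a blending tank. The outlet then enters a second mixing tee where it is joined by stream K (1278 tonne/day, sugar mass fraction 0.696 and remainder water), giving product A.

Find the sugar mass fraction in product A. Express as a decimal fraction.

Overall, product flow = 3634.7 tonne/day.
sugar in = 2070×0.793 + 286.7×0.269 + 1278×0.696 = 2608.1 tonne/day.
sugar fraction in A = 0.718.

0.718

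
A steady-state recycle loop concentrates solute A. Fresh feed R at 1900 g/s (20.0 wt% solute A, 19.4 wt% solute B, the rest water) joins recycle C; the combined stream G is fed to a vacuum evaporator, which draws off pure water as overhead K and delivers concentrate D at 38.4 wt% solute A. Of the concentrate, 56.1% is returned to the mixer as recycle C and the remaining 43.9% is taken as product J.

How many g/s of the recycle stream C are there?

1265 g/s

Overall solute A balance (none leaves overhead): solute A in fresh feed = solute A in product, i.e. 1900×0.200 = (1−0.561)·D·0.384.
D = 380/(0.384×0.439) = 2254.2 g/s.
Recycle C = 0.561×2254.2 = 1264.6 g/s.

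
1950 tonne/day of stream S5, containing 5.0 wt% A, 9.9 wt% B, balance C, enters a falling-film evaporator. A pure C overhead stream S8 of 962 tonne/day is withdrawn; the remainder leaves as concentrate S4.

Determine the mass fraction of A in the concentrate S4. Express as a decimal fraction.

0.099

A is not removed: 1950×0.050 = 97.5 tonne/day of A enters S4.
Concentrate = 1950 − 962 = 988 tonne/day.
Mass fraction = 97.5/988 = 0.099.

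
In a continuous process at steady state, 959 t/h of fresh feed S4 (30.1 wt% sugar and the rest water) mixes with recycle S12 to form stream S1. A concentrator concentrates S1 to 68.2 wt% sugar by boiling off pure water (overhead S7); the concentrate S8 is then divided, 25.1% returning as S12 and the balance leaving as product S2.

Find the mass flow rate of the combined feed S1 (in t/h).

Overall sugar balance (none leaves overhead): sugar in fresh feed = sugar in product, i.e. 959×0.301 = (1−0.251)·S8·0.682.
S8 = 288.66/(0.682×0.749) = 565.09 t/h.
Recycle S12 = 0.251×565.09 = 141.84 t/h.
Combined feed S1 = 959 + 141.84 = 1100.8 t/h.

1101 t/h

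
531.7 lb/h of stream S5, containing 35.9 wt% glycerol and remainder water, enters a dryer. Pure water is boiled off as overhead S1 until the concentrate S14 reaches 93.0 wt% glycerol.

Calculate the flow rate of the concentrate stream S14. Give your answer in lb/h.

glycerol is conserved: 531.7×0.359 = 190.88 lb/h all reports to the concentrate.
Concentrate = 190.88/(target fraction) = 205.25 lb/h.

205.2 lb/h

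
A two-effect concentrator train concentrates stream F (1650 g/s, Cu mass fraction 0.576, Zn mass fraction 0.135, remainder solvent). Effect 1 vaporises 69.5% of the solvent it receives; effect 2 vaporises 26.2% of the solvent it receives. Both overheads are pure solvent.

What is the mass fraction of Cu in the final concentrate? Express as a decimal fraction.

0.742

solvent in feed = 1650×0.289 = 476.85 g/s.
After stage 1: solvent left = (1−0.695)×476.85 = 145.44; stream total = 1318.6 g/s.
After stage 2: solvent left = (1−0.262)×145.44 = 107.33; final concentrate = 1280.5 g/s.
Cu fraction = 950.4/1280.5 = 0.742.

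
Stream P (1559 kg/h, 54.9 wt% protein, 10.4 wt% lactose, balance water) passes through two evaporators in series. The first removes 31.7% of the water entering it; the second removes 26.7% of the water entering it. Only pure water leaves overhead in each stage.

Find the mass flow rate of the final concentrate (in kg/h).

1289 kg/h

water in feed = 1559×0.347 = 540.97 kg/h.
After stage 1: water left = (1−0.317)×540.97 = 369.48; stream total = 1387.5 kg/h.
After stage 2: water left = (1−0.267)×369.48 = 270.83; final concentrate = 1288.9 kg/h.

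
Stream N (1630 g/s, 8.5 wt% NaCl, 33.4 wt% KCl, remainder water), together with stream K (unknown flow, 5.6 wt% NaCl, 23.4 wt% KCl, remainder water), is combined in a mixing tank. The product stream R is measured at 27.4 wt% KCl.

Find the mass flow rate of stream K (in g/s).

Let K be the unknown flow. Total out = 1630 + K.
KCl balance: 544.42 + 0.234·K = 0.274·(1630 + K)
(0.234 − 0.274)·K = 0.274×1630 − 544.42 = -97.8
K = -97.8 / -0.040 = 2445 g/s

2445 g/s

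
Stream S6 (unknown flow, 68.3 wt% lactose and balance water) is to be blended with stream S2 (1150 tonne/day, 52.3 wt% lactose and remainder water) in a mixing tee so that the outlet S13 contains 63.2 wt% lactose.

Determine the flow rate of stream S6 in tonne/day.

Let S6 be the unknown flow. Total out = 1150 + S6.
lactose balance: 601.45 + 0.683·S6 = 0.632·(1150 + S6)
(0.683 − 0.632)·S6 = 0.632×1150 − 601.45 = 125.35
S6 = 125.35 / 0.051 = 2457.8 tonne/day

2458 tonne/day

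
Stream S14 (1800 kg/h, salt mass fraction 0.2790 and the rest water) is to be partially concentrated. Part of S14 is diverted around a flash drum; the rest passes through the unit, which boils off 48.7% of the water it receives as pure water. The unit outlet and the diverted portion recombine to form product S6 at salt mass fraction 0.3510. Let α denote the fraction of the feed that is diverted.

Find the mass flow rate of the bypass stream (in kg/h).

748.4 kg/h

All 1800×0.279 = 502.2 kg/h of salt reaches S6, so S6 = 502.2/0.351 = 1430.8 kg/h and vapour = 369.23 kg/h.
The evaporator receives (1−α)·1800 of feed at 0.721 water and removes 0.487 of that water:
0.487×0.721×(1−α)×1800 = 369.23
(1−α) = 369.23/632.03 = 0.5842;  α = 0.4158.
Bypass flow = 0.4158×1800 = 748.44 kg/h.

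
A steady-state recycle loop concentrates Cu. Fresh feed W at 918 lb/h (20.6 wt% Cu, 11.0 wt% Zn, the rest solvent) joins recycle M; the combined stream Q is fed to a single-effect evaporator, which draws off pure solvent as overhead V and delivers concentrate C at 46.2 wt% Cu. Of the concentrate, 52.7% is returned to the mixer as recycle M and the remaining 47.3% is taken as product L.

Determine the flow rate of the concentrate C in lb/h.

865.4 lb/h

Overall Cu balance (none leaves overhead): Cu in fresh feed = Cu in product, i.e. 918×0.206 = (1−0.527)·C·0.462.
C = 189.11/(0.462×0.473) = 865.38 lb/h.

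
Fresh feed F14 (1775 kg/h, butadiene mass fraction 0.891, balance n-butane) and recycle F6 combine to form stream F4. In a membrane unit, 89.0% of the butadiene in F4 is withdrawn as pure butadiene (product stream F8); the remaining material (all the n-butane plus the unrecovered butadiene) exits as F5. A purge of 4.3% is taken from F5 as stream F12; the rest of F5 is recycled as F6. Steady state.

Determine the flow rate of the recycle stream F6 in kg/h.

n-butane enters only via F14 and leaves only via the purge: 1775×0.109 = 0.043×(n-butane in F5), and the membrane unit passes all n-butane, so n-butane in F4 = n-butane in F5 = 4499.4 kg/h.
butadiene in F4: m_A = 1775×0.891 + (1−0.043)·(1−0.890)·m_A, so m_A = 1581.5/0.8947 = 1767.6 kg/h.
F5 = (1−0.890)×1767.6 + 4499.4 = 4693.9 kg/h.
Recycle F6 = (1−0.043)×4693.9 = 4492 kg/h.

4492 kg/h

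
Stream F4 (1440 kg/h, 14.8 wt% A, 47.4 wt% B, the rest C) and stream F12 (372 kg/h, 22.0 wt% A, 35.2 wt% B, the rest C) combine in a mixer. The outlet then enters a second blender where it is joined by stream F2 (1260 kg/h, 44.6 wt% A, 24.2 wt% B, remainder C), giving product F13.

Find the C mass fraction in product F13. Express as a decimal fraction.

0.357

Overall, product flow = 3072 kg/h.
C in = 1440×0.378 + 372×0.428 + 1260×0.312 = 1096.7 kg/h.
C fraction in F13 = 0.357.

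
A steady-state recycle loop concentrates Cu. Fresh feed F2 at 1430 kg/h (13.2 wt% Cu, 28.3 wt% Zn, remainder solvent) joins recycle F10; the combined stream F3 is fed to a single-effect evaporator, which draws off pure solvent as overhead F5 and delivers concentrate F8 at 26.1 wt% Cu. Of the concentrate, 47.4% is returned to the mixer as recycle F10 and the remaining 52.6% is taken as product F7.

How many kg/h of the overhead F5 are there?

Overall Cu balance (none leaves overhead): Cu in fresh feed = Cu in product, i.e. 1430×0.132 = (1−0.474)·F8·0.261.
F8 = 188.76/(0.261×0.526) = 1374.9 kg/h.
Recycle F10 = 0.474×1374.9 = 651.72 kg/h.
Combined feed F3 = 1430 + 651.72 = 2081.7 kg/h.
Overhead F5 = F3 − F8 = 2081.7 − 1374.9 = 706.78 kg/h.

706.8 kg/h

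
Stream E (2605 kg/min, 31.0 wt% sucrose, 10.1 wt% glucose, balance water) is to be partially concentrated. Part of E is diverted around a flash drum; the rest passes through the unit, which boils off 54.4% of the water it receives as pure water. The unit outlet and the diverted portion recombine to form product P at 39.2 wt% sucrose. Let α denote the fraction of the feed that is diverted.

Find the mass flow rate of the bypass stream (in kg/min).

904.3 kg/min

All 2605×0.310 = 807.55 kg/min of sucrose reaches P, so P = 807.55/0.392 = 2060.1 kg/min and vapour = 544.92 kg/min.
The evaporator receives (1−α)·2605 of feed at 0.589 water and removes 0.544 of that water:
0.544×0.589×(1−α)×2605 = 544.92
(1−α) = 544.92/834.68 = 0.6529;  α = 0.3471.
Bypass flow = 0.3471×2605 = 904.33 kg/min.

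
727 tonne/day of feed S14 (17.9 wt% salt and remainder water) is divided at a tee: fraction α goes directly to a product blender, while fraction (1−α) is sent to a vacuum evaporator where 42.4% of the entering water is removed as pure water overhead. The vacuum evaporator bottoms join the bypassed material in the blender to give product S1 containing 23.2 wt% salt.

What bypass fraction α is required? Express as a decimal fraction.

0.344

All 727×0.179 = 130.13 tonne/day of salt reaches S1, so S1 = 130.13/0.232 = 560.92 tonne/day and vapour = 166.08 tonne/day.
The evaporator receives (1−α)·727 of feed at 0.821 water and removes 0.424 of that water:
0.424×0.821×(1−α)×727 = 166.08
(1−α) = 166.08/253.07 = 0.6563;  α = 0.3437.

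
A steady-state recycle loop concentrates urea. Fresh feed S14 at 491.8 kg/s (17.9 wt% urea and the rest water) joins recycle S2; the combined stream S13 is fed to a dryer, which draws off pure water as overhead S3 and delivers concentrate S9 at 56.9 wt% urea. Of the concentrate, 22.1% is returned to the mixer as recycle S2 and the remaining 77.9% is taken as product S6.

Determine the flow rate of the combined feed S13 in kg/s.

Overall urea balance (none leaves overhead): urea in fresh feed = urea in product, i.e. 491.8×0.179 = (1−0.221)·S9·0.569.
S9 = 88.032/(0.569×0.779) = 198.61 kg/s.
Recycle S2 = 0.221×198.61 = 43.892 kg/s.
Combined feed S13 = 491.8 + 43.892 = 535.69 kg/s.

535.7 kg/s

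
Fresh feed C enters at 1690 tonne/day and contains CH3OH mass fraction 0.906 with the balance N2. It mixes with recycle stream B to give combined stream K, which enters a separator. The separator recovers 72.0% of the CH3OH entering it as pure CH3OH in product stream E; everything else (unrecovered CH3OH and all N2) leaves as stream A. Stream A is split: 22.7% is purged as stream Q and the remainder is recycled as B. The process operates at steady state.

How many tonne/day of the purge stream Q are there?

283.1 tonne/day

N2 enters only via C and leaves only via the purge: 1690×0.094 = 0.227×(N2 in A), and the separator passes all N2, so N2 in K = N2 in A = 699.82 tonne/day.
CH3OH in K: m_A = 1690×0.906 + (1−0.227)·(1−0.720)·m_A, so m_A = 1531.1/0.7836 = 1954.1 tonne/day.
A = (1−0.720)×1954.1 + 699.82 = 1247 tonne/day.
Purge Q = 0.227×1247 = 283.06 tonne/day.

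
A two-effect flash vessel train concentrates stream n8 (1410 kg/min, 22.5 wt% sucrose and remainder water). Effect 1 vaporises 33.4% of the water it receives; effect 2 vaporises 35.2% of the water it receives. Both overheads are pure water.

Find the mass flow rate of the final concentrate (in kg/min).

788.8 kg/min

water in feed = 1410×0.775 = 1092.8 kg/min.
After stage 1: water left = (1−0.334)×1092.8 = 727.77; stream total = 1045 kg/min.
After stage 2: water left = (1−0.352)×727.77 = 471.6; final concentrate = 788.85 kg/min.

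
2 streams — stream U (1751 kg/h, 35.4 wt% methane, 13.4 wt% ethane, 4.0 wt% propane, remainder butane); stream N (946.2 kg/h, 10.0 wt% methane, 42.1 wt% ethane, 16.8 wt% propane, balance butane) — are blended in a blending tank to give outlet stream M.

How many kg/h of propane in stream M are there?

propane out = propane in = 1751×0.040 + 946.2×0.168 = 229 kg/h.

229 kg/h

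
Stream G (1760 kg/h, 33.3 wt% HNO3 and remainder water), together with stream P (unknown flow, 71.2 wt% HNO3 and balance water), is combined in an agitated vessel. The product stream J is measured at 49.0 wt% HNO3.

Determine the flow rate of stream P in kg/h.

Let P be the unknown flow. Total out = 1760 + P.
HNO3 balance: 586.08 + 0.712·P = 0.490·(1760 + P)
(0.712 − 0.490)·P = 0.490×1760 − 586.08 = 276.32
P = 276.32 / 0.222 = 1244.7 kg/h

1245 kg/h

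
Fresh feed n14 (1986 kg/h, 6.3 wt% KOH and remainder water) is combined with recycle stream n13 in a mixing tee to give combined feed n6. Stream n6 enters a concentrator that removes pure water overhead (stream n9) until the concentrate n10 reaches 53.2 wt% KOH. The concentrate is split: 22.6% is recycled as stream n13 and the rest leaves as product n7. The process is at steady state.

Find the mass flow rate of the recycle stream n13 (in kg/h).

68.67 kg/h

Overall KOH balance (none leaves overhead): KOH in fresh feed = KOH in product, i.e. 1986×0.063 = (1−0.226)·n10·0.532.
n10 = 125.12/(0.532×0.774) = 303.86 kg/h.
Recycle n13 = 0.226×303.86 = 68.671 kg/h.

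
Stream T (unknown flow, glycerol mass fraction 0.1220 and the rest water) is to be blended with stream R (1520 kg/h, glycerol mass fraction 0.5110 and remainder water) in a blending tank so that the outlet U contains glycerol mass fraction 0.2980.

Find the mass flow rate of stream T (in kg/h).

1840 kg/h

Let T be the unknown flow. Total out = 1520 + T.
glycerol balance: 776.72 + 0.122·T = 0.298·(1520 + T)
(0.122 − 0.298)·T = 0.298×1520 − 776.72 = -323.76
T = -323.76 / -0.176 = 1839.5 kg/h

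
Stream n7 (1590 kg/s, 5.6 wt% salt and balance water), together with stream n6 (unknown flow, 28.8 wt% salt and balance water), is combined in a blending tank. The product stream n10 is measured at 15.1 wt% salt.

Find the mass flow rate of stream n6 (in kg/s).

1103 kg/s

Let n6 be the unknown flow. Total out = 1590 + n6.
salt balance: 89.04 + 0.288·n6 = 0.151·(1590 + n6)
(0.288 − 0.151)·n6 = 0.151×1590 − 89.04 = 151.05
n6 = 151.05 / 0.137 = 1102.6 kg/s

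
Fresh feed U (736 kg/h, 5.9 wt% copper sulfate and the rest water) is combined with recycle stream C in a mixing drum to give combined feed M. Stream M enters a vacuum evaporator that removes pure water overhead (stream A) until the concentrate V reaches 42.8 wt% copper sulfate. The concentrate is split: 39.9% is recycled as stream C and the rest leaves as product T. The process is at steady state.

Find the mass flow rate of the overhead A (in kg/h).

634.5 kg/h

Overall copper sulfate balance (none leaves overhead): copper sulfate in fresh feed = copper sulfate in product, i.e. 736×0.059 = (1−0.399)·V·0.428.
V = 43.424/(0.428×0.601) = 168.82 kg/h.
Recycle C = 0.399×168.82 = 67.357 kg/h.
Combined feed M = 736 + 67.357 = 803.36 kg/h.
Overhead A = M − V = 803.36 − 168.82 = 634.54 kg/h.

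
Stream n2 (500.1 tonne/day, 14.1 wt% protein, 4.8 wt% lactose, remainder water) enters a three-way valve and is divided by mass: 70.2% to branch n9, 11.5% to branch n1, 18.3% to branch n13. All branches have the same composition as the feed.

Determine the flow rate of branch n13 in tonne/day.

Branch n13 flow = 0.183×500.1 = 91.518 tonne/day.

91.52 tonne/day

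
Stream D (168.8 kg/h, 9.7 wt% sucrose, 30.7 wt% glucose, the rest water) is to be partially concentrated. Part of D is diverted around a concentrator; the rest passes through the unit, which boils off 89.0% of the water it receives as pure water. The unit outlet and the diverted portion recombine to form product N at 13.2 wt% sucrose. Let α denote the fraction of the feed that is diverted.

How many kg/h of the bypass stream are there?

All 168.8×0.097 = 16.374 kg/h of sucrose reaches N, so N = 16.374/0.132 = 124.04 kg/h and vapour = 44.758 kg/h.
The evaporator receives (1−α)·168.8 of feed at 0.596 water and removes 0.890 of that water:
0.890×0.596×(1−α)×168.8 = 44.758
(1−α) = 44.758/89.538 = 0.4999;  α = 0.5001.
Bypass flow = 0.5001×168.8 = 84.422 kg/h.

84.42 kg/h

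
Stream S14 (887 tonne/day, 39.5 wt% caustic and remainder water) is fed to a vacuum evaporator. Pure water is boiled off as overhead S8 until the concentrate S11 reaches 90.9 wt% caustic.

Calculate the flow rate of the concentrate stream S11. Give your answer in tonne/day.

caustic is conserved: 887×0.395 = 350.37 tonne/day all reports to the concentrate.
Concentrate = 350.37/(target fraction) = 385.44 tonne/day.

385.4 tonne/day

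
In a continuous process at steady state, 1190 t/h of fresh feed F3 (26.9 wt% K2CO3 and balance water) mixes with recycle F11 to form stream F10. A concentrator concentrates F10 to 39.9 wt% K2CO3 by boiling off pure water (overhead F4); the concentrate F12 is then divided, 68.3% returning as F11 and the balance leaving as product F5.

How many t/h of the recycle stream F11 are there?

1729 t/h

Overall K2CO3 balance (none leaves overhead): K2CO3 in fresh feed = K2CO3 in product, i.e. 1190×0.269 = (1−0.683)·F12·0.399.
F12 = 320.11/(0.399×0.317) = 2530.9 t/h.
Recycle F11 = 0.683×2530.9 = 1728.6 t/h.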